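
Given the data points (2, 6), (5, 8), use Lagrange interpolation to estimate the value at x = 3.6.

Lagrange interpolation formula:
P(x) = Σ yᵢ × Lᵢ(x)
where Lᵢ(x) = Π_{j≠i} (x - xⱼ)/(xᵢ - xⱼ)

L_0(3.6) = (3.6 - 5)/(2 - 5) = 0.466667
L_1(3.6) = (3.6 - 2)/(5 - 2) = 0.533333

P(3.6) = 6×L_0(3.6) + 8×L_1(3.6)
P(3.6) = 7.066667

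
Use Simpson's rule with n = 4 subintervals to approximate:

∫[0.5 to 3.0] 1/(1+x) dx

f(x) = 1/(1+x)
a = 0.5, b = 3.0, n = 4
h = (b - a)/n = 0.625000

Simpson's rule: (h/3)[f(x₀) + 4f(x₁) + 2f(x₂) + ... + f(xₙ)]

x_0 = 0.5000, f(x_0) = 0.666667, coefficient = 1
x_1 = 1.1250, f(x_1) = 0.470588, coefficient = 4
x_2 = 1.7500, f(x_2) = 0.363636, coefficient = 2
x_3 = 2.3750, f(x_3) = 0.296296, coefficient = 4
x_4 = 3.0000, f(x_4) = 0.250000, coefficient = 1

I ≈ (0.625000/3) × 4.711478 = 0.981558
Exact value: 0.980829
Error: 0.000729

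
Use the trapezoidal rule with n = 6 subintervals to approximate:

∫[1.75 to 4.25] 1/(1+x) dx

f(x) = 1/(1+x)
a = 1.75, b = 4.25, n = 6
h = (b - a)/n = 0.416667

Trapezoidal rule: (h/2)[f(x₀) + 2f(x₁) + 2f(x₂) + ... + f(xₙ)]

x_0 = 1.7500, f(x_0) = 0.363636, coefficient = 1
x_1 = 2.1667, f(x_1) = 0.315789, coefficient = 2
x_2 = 2.5833, f(x_2) = 0.279070, coefficient = 2
x_3 = 3.0000, f(x_3) = 0.250000, coefficient = 2
x_4 = 3.4167, f(x_4) = 0.226415, coefficient = 2
x_5 = 3.8333, f(x_5) = 0.206897, coefficient = 2
x_6 = 4.2500, f(x_6) = 0.190476, coefficient = 1

I ≈ (0.416667/2) × 3.110454 = 0.648011
Exact value: 0.646627
Error: 0.001384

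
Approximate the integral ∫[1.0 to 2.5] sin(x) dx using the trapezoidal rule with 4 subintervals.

f(x) = sin(x)
a = 1.0, b = 2.5, n = 4
h = (b - a)/n = 0.375000

Trapezoidal rule: (h/2)[f(x₀) + 2f(x₁) + 2f(x₂) + ... + f(xₙ)]

x_0 = 1.0000, f(x_0) = 0.841471, coefficient = 1
x_1 = 1.3750, f(x_1) = 0.980893, coefficient = 2
x_2 = 1.7500, f(x_2) = 0.983986, coefficient = 2
x_3 = 2.1250, f(x_3) = 0.850320, coefficient = 2
x_4 = 2.5000, f(x_4) = 0.598472, coefficient = 1

I ≈ (0.375000/2) × 7.070341 = 1.325689
Exact value: 1.341446
Error: 0.015757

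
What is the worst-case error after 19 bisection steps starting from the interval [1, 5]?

Bisection error bound: |error| ≤ (b-a)/2^n
|error| ≤ (5 - 1)/2^19 = 4/2^19
|error| ≤ 0.0000076294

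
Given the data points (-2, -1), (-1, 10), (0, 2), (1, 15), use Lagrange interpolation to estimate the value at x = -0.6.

Lagrange interpolation formula:
P(x) = Σ yᵢ × Lᵢ(x)
where Lᵢ(x) = Π_{j≠i} (x - xⱼ)/(xᵢ - xⱼ)

L_0(-0.6) = (-0.6 - (-1))/(-2 - (-1)) × (-0.6 - 0)/(-2 - 0) × (-0.6 - 1)/(-2 - 1) = -0.064000
L_1(-0.6) = (-0.6 - (-2))/(-1 - (-2)) × (-0.6 - 0)/(-1 - 0) × (-0.6 - 1)/(-1 - 1) = 0.672000
L_2(-0.6) = (-0.6 - (-2))/(0 - (-2)) × (-0.6 - (-1))/(0 - (-1)) × (-0.6 - 1)/(0 - 1) = 0.448000
L_3(-0.6) = (-0.6 - (-2))/(1 - (-2)) × (-0.6 - (-1))/(1 - (-1)) × (-0.6 - 0)/(1 - 0) = -0.056000

P(-0.6) = (-1)×L_0(-0.6) + 10×L_1(-0.6) + 2×L_2(-0.6) + 15×L_3(-0.6)
P(-0.6) = 6.840000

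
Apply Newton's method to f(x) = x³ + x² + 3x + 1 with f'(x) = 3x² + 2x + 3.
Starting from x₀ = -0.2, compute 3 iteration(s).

f(x) = x³ + x² + 3x + 1
f'(x) = 3x² + 2x + 3
x₀ = -0.2

Newton-Raphson formula: x_{n+1} = x_n - f(x_n)/f'(x_n)

Iteration 1:
  f(-0.200000) = 0.432000
  f'(-0.200000) = 2.720000
  x_1 = -0.200000 - 0.432000/2.720000 = -0.358824
Iteration 2:
  f(-0.358824) = 0.006084
  f'(-0.358824) = 2.668616
  x_2 = -0.358824 - 0.006084/2.668616 = -0.361103
Iteration 3:
  f(-0.361103) = 0.000000
  f'(-0.361103) = 2.668980
  x_3 = -0.361103 - 0.000000/2.668980 = -0.361103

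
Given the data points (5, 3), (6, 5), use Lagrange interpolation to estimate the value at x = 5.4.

Lagrange interpolation formula:
P(x) = Σ yᵢ × Lᵢ(x)
where Lᵢ(x) = Π_{j≠i} (x - xⱼ)/(xᵢ - xⱼ)

L_0(5.4) = (5.4 - 6)/(5 - 6) = 0.600000
L_1(5.4) = (5.4 - 5)/(6 - 5) = 0.400000

P(5.4) = 3×L_0(5.4) + 5×L_1(5.4)
P(5.4) = 3.800000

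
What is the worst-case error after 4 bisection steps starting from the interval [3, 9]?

Bisection error bound: |error| ≤ (b-a)/2^n
|error| ≤ (9 - 3)/2^4 = 6/2^4
|error| ≤ 0.3750000000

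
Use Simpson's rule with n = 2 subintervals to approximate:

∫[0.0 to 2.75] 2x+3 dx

f(x) = 2x+3
a = 0.0, b = 2.75, n = 2
h = (b - a)/n = 1.375000

Simpson's rule: (h/3)[f(x₀) + 4f(x₁) + 2f(x₂) + ... + f(xₙ)]

x_0 = 0.0000, f(x_0) = 3.000000, coefficient = 1
x_1 = 1.3750, f(x_1) = 5.750000, coefficient = 4
x_2 = 2.7500, f(x_2) = 8.500000, coefficient = 1

I ≈ (1.375000/3) × 34.500000 = 15.812500
Exact value: 15.812500
Error: 0.000000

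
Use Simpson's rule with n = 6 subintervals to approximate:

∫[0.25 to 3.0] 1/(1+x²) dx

f(x) = 1/(1+x²)
a = 0.25, b = 3.0, n = 6
h = (b - a)/n = 0.458333

Simpson's rule: (h/3)[f(x₀) + 4f(x₁) + 2f(x₂) + ... + f(xₙ)]

x_0 = 0.2500, f(x_0) = 0.941176, coefficient = 1
x_1 = 0.7083, f(x_1) = 0.665896, coefficient = 4
x_2 = 1.1667, f(x_2) = 0.423529, coefficient = 2
x_3 = 1.6250, f(x_3) = 0.274678, coefficient = 4
x_4 = 2.0833, f(x_4) = 0.187256, coefficient = 2
x_5 = 2.5417, f(x_5) = 0.134047, coefficient = 4
x_6 = 3.0000, f(x_6) = 0.100000, coefficient = 1

I ≈ (0.458333/3) × 6.561232 = 1.002410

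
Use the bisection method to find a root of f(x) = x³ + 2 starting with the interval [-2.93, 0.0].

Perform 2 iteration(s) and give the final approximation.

f(x) = x³ + 2
Initial interval: [-2.93, 0.0]

Iteration 1:
  c_1 = (-2.930000 + 0.000000)/2 = -1.465000
  f(c_1) = f(-1.465000) = -1.144220
  f(a) × f(c) ≥ 0, new interval: [-1.465000, 0.000000]
Iteration 2:
  c_2 = (-1.465000 + 0.000000)/2 = -0.732500
  f(c_2) = f(-0.732500) = 1.606973
  f(a) × f(c) < 0, new interval: [-1.465000, -0.732500]

After 2 iteration(s), the approximation is c_2 = -0.732500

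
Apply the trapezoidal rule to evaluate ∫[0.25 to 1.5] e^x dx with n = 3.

f(x) = e^x
a = 0.25, b = 1.5, n = 3
h = (b - a)/n = 0.416667

Trapezoidal rule: (h/2)[f(x₀) + 2f(x₁) + 2f(x₂) + ... + f(xₙ)]

x_0 = 0.2500, f(x_0) = 1.284025, coefficient = 1
x_1 = 0.6667, f(x_1) = 1.947734, coefficient = 2
x_2 = 1.0833, f(x_2) = 2.954512, coefficient = 2
x_3 = 1.5000, f(x_3) = 4.481689, coefficient = 1

I ≈ (0.416667/2) × 15.570206 = 3.243793
Exact value: 3.197664
Error: 0.046129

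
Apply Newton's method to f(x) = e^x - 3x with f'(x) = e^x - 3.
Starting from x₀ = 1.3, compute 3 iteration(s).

f(x) = e^x - 3x
f'(x) = e^x - 3
x₀ = 1.3

Newton-Raphson formula: x_{n+1} = x_n - f(x_n)/f'(x_n)

Iteration 1:
  f(1.300000) = -0.230703
  f'(1.300000) = 0.669297
  x_1 = 1.300000 - (-0.230703)/0.669297 = 1.644695
Iteration 2:
  f(1.644695) = 0.245345
  f'(1.644695) = 2.179431
  x_2 = 1.644695 - 0.245345/2.179431 = 1.532122
Iteration 3:
  f(1.532122) = 0.031621
  f'(1.532122) = 1.627987
  x_3 = 1.532122 - 0.031621/1.627987 = 1.512699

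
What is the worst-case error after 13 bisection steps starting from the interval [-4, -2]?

Bisection error bound: |error| ≤ (b-a)/2^n
|error| ≤ (-2 - (-4))/2^13 = 2/2^13
|error| ≤ 0.0002441406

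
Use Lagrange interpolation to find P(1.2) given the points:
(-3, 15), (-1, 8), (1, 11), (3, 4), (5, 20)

Lagrange interpolation formula:
P(x) = Σ yᵢ × Lᵢ(x)
where Lᵢ(x) = Π_{j≠i} (x - xⱼ)/(xᵢ - xⱼ)

L_0(1.2) = (1.2 - (-1))/(-3 - (-1)) × (1.2 - 1)/(-3 - 1) × (1.2 - 3)/(-3 - 3) × (1.2 - 5)/(-3 - 5) = 0.007837
L_1(1.2) = (1.2 - (-3))/(-1 - (-3)) × (1.2 - 1)/(-1 - 1) × (1.2 - 3)/(-1 - 3) × (1.2 - 5)/(-1 - 5) = -0.059850
L_2(1.2) = (1.2 - (-3))/(1 - (-3)) × (1.2 - (-1))/(1 - (-1)) × (1.2 - 3)/(1 - 3) × (1.2 - 5)/(1 - 5) = 0.987525
L_3(1.2) = (1.2 - (-3))/(3 - (-3)) × (1.2 - (-1))/(3 - (-1)) × (1.2 - 1)/(3 - 1) × (1.2 - 5)/(3 - 5) = 0.073150
L_4(1.2) = (1.2 - (-3))/(5 - (-3)) × (1.2 - (-1))/(5 - (-1)) × (1.2 - 1)/(5 - 1) × (1.2 - 3)/(5 - 3) = -0.008663

P(1.2) = 15×L_0(1.2) + 8×L_1(1.2) + 11×L_2(1.2) + 4×L_3(1.2) + 20×L_4(1.2)
P(1.2) = 10.620888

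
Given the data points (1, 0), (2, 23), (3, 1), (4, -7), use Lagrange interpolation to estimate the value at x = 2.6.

Lagrange interpolation formula:
P(x) = Σ yᵢ × Lᵢ(x)
where Lᵢ(x) = Π_{j≠i} (x - xⱼ)/(xᵢ - xⱼ)

L_0(2.6) = (2.6 - 2)/(1 - 2) × (2.6 - 3)/(1 - 3) × (2.6 - 4)/(1 - 4) = -0.056000
L_1(2.6) = (2.6 - 1)/(2 - 1) × (2.6 - 3)/(2 - 3) × (2.6 - 4)/(2 - 4) = 0.448000
L_2(2.6) = (2.6 - 1)/(3 - 1) × (2.6 - 2)/(3 - 2) × (2.6 - 4)/(3 - 4) = 0.672000
L_3(2.6) = (2.6 - 1)/(4 - 1) × (2.6 - 2)/(4 - 2) × (2.6 - 3)/(4 - 3) = -0.064000

P(2.6) = 0×L_0(2.6) + 23×L_1(2.6) + 1×L_2(2.6) + (-7)×L_3(2.6)
P(2.6) = 11.424000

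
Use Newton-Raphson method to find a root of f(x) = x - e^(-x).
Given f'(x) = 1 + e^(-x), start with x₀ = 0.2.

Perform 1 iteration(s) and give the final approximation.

f(x) = x - e^(-x)
f'(x) = 1 + e^(-x)
x₀ = 0.2

Newton-Raphson formula: x_{n+1} = x_n - f(x_n)/f'(x_n)

Iteration 1:
  f(0.200000) = -0.618731
  f'(0.200000) = 1.818731
  x_1 = 0.200000 - (-0.618731)/1.818731 = 0.540199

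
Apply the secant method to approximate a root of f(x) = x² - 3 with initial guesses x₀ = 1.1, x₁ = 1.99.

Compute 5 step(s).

f(x) = x² - 3
x₀ = 1.1, x₁ = 1.99

Secant formula: x_{n+1} = x_n - f(x_n)(x_n - x_{n-1})/(f(x_n) - f(x_{n-1}))

Iteration 1:
  f(1.100000) = -1.790000
  f(1.990000) = 0.960100
  x_2 = 1.990000 - 0.960100×(1.990000 - 1.100000)/(0.960100 - (-1.790000))
       = 1.679288
Iteration 2:
  f(1.990000) = 0.960100
  f(1.679288) = -0.179992
  x_3 = 1.679288 - (-0.179992)×(1.679288 - 1.990000)/(-0.179992 - 0.960100)
       = 1.728342
Iteration 3:
  f(1.679288) = -0.179992
  f(1.728342) = -0.012835
  x_4 = 1.728342 - (-0.012835)×(1.728342 - 1.679288)/(-0.012835 - (-0.179992))
       = 1.732108
Iteration 4:
  f(1.728342) = -0.012835
  f(1.732108) = 0.000199
  x_5 = 1.732108 - 0.000199×(1.732108 - 1.728342)/(0.000199 - (-0.012835))
       = 1.732051
Iteration 5:
  f(1.732108) = 0.000199
  f(1.732051) = 0.000000
  x_6 = 1.732051 - 0.000000×(1.732051 - 1.732108)/(0.000000 - 0.000199)
       = 1.732051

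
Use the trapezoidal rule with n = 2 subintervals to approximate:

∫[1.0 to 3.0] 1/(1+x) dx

f(x) = 1/(1+x)
a = 1.0, b = 3.0, n = 2
h = (b - a)/n = 1.000000

Trapezoidal rule: (h/2)[f(x₀) + 2f(x₁) + 2f(x₂) + ... + f(xₙ)]

x_0 = 1.0000, f(x_0) = 0.500000, coefficient = 1
x_1 = 2.0000, f(x_1) = 0.333333, coefficient = 2
x_2 = 3.0000, f(x_2) = 0.250000, coefficient = 1

I ≈ (1.000000/2) × 1.416667 = 0.708333
Exact value: 0.693147
Error: 0.015186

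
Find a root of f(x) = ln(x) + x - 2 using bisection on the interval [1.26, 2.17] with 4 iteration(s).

f(x) = ln(x) + x - 2
Initial interval: [1.26, 2.17]

Iteration 1:
  c_1 = (1.260000 + 2.170000)/2 = 1.715000
  f(c_1) = f(1.715000) = 0.254413
  f(a) × f(c) < 0, new interval: [1.260000, 1.715000]
Iteration 2:
  c_2 = (1.260000 + 1.715000)/2 = 1.487500
  f(c_2) = f(1.487500) = -0.115403
  f(a) × f(c) ≥ 0, new interval: [1.487500, 1.715000]
Iteration 3:
  c_3 = (1.487500 + 1.715000)/2 = 1.601250
  f(c_3) = f(1.601250) = 0.072035
  f(a) × f(c) < 0, new interval: [1.487500, 1.601250]
Iteration 4:
  c_4 = (1.487500 + 1.601250)/2 = 1.544375
  f(c_4) = f(1.544375) = -0.021006
  f(a) × f(c) ≥ 0, new interval: [1.544375, 1.601250]

After 4 iteration(s), the approximation is c_4 = 1.544375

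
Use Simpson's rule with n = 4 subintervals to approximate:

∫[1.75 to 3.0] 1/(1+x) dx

f(x) = 1/(1+x)
a = 1.75, b = 3.0, n = 4
h = (b - a)/n = 0.312500

Simpson's rule: (h/3)[f(x₀) + 4f(x₁) + 2f(x₂) + ... + f(xₙ)]

x_0 = 1.7500, f(x_0) = 0.363636, coefficient = 1
x_1 = 2.0625, f(x_1) = 0.326531, coefficient = 4
x_2 = 2.3750, f(x_2) = 0.296296, coefficient = 2
x_3 = 2.6875, f(x_3) = 0.271186, coefficient = 4
x_4 = 3.0000, f(x_4) = 0.250000, coefficient = 1

I ≈ (0.312500/3) × 3.597097 = 0.374698
Exact value: 0.374693
Error: 0.000004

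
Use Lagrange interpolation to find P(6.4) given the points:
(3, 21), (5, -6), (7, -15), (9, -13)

Lagrange interpolation formula:
P(x) = Σ yᵢ × Lᵢ(x)
where Lᵢ(x) = Π_{j≠i} (x - xⱼ)/(xᵢ - xⱼ)

L_0(6.4) = (6.4 - 5)/(3 - 5) × (6.4 - 7)/(3 - 7) × (6.4 - 9)/(3 - 9) = -0.045500
L_1(6.4) = (6.4 - 3)/(5 - 3) × (6.4 - 7)/(5 - 7) × (6.4 - 9)/(5 - 9) = 0.331500
L_2(6.4) = (6.4 - 3)/(7 - 3) × (6.4 - 5)/(7 - 5) × (6.4 - 9)/(7 - 9) = 0.773500
L_3(6.4) = (6.4 - 3)/(9 - 3) × (6.4 - 5)/(9 - 5) × (6.4 - 7)/(9 - 7) = -0.059500

P(6.4) = 21×L_0(6.4) + (-6)×L_1(6.4) + (-15)×L_2(6.4) + (-13)×L_3(6.4)
P(6.4) = -13.773500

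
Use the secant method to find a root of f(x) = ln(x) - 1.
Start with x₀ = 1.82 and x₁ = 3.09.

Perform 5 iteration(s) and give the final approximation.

f(x) = ln(x) - 1
x₀ = 1.82, x₁ = 3.09

Secant formula: x_{n+1} = x_n - f(x_n)(x_n - x_{n-1})/(f(x_n) - f(x_{n-1}))

Iteration 1:
  f(1.820000) = -0.401163
  f(3.090000) = 0.128171
  x_2 = 3.090000 - 0.128171×(3.090000 - 1.820000)/(0.128171 - (-0.401163))
       = 2.782487
Iteration 2:
  f(3.090000) = 0.128171
  f(2.782487) = 0.023345
  x_3 = 2.782487 - 0.023345×(2.782487 - 3.090000)/(0.023345 - 0.128171)
       = 2.714003
Iteration 3:
  f(2.782487) = 0.023345
  f(2.714003) = -0.001575
  x_4 = 2.714003 - (-0.001575)×(2.714003 - 2.782487)/(-0.001575 - 0.023345)
       = 2.718332
Iteration 4:
  f(2.714003) = -0.001575
  f(2.718332) = 0.000019
  x_5 = 2.718332 - 0.000019×(2.718332 - 2.714003)/(0.000019 - (-0.001575))
       = 2.718282
Iteration 5:
  f(2.718332) = 0.000019
  f(2.718282) = 0.000000
  x_6 = 2.718282 - 0.000000×(2.718282 - 2.718332)/(0.000000 - 0.000019)
       = 2.718282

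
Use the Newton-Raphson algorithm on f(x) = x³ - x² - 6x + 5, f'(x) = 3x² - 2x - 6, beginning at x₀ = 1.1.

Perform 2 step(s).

f(x) = x³ - x² - 6x + 5
f'(x) = 3x² - 2x - 6
x₀ = 1.1

Newton-Raphson formula: x_{n+1} = x_n - f(x_n)/f'(x_n)

Iteration 1:
  f(1.100000) = -1.479000
  f'(1.100000) = -4.570000
  x_1 = 1.100000 - (-1.479000)/(-4.570000) = 0.776368
Iteration 2:
  f(0.776368) = 0.207001
  f'(0.776368) = -5.744495
  x_2 = 0.776368 - 0.207001/(-5.744495) = 0.812402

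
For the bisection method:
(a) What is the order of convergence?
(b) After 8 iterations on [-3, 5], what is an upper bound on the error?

(a) Bisection has linear (order 1) convergence; the error is halved each step.

(b) Error bound = (b-a)/2^n = (5 - (-3))/2^{8}
    = 8/2^{8}

(a) 1 (linear); (b) error ≤ 3.12e-02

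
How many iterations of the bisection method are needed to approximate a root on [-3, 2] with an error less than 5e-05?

We need (b-a)/2^n ≤ 5e-05
(2 - (-3))/2^n ≤ 5e-05
5/2^n ≤ 5e-05
2^n ≥ 100000
n ≥ log₂(100000) = 16.61
n ≥ 17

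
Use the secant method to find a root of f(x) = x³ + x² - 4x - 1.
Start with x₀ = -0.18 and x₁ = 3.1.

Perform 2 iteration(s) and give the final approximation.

f(x) = x³ + x² - 4x - 1
x₀ = -0.18, x₁ = 3.1

Secant formula: x_{n+1} = x_n - f(x_n)(x_n - x_{n-1})/(f(x_n) - f(x_{n-1}))

Iteration 1:
  f(-0.180000) = -0.253432
  f(3.100000) = 26.001000
  x_2 = 3.100000 - 26.001000×(3.100000 - (-0.180000))/(26.001000 - (-0.253432))
       = -0.148338
Iteration 2:
  f(3.100000) = 26.001000
  f(-0.148338) = -0.387906
  x_3 = -0.148338 - (-0.387906)×(-0.148338 - 3.100000)/(-0.387906 - 26.001000)
       = -0.100589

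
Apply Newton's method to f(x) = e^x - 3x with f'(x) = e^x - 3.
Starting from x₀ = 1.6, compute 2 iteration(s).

f(x) = e^x - 3x
f'(x) = e^x - 3
x₀ = 1.6

Newton-Raphson formula: x_{n+1} = x_n - f(x_n)/f'(x_n)

Iteration 1:
  f(1.600000) = 0.153032
  f'(1.600000) = 1.953032
  x_1 = 1.600000 - 0.153032/1.953032 = 1.521644
Iteration 2:
  f(1.521644) = 0.014816
  f'(1.521644) = 1.579747
  x_2 = 1.521644 - 0.014816/1.579747 = 1.512265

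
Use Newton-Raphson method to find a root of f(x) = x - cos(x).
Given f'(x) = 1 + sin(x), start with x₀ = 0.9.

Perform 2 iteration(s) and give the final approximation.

f(x) = x - cos(x)
f'(x) = 1 + sin(x)
x₀ = 0.9

Newton-Raphson formula: x_{n+1} = x_n - f(x_n)/f'(x_n)

Iteration 1:
  f(0.900000) = 0.278390
  f'(0.900000) = 1.783327
  x_1 = 0.900000 - 0.278390/1.783327 = 0.743893
Iteration 2:
  f(0.743893) = 0.008055
  f'(0.743893) = 1.677158
  x_2 = 0.743893 - 0.008055/1.677158 = 0.739090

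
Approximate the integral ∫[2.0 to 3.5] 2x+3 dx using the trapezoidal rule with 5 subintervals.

f(x) = 2x+3
a = 2.0, b = 3.5, n = 5
h = (b - a)/n = 0.300000

Trapezoidal rule: (h/2)[f(x₀) + 2f(x₁) + 2f(x₂) + ... + f(xₙ)]

x_0 = 2.0000, f(x_0) = 7.000000, coefficient = 1
x_1 = 2.3000, f(x_1) = 7.600000, coefficient = 2
x_2 = 2.6000, f(x_2) = 8.200000, coefficient = 2
x_3 = 2.9000, f(x_3) = 8.800000, coefficient = 2
x_4 = 3.2000, f(x_4) = 9.400000, coefficient = 2
x_5 = 3.5000, f(x_5) = 10.000000, coefficient = 1

I ≈ (0.300000/2) × 85.000000 = 12.750000
Exact value: 12.750000
Error: 0.000000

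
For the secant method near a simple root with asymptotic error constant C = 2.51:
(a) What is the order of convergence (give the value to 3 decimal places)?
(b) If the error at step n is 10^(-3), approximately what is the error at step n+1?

(a) Secant method has superlinear convergence with order φ = (1+√5)/2 ≈ 1.618.
    This means |e_{n+1}| ≈ C|e_n|^1.618.

(b) With |e_n| = 10^(-3) and C = 2.51:
    |e_{n+1}| ≈ 2.51 × (10^(-3))^1.618 = 2.51 × 10^(-4.85)

(a) ≈ 1.618 (golden ratio); (b) |e_{n+1}| ≈ 3.512e-05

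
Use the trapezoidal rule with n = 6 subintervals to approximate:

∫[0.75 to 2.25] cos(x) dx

f(x) = cos(x)
a = 0.75, b = 2.25, n = 6
h = (b - a)/n = 0.250000

Trapezoidal rule: (h/2)[f(x₀) + 2f(x₁) + 2f(x₂) + ... + f(xₙ)]

x_0 = 0.7500, f(x_0) = 0.731689, coefficient = 1
x_1 = 1.0000, f(x_1) = 0.540302, coefficient = 2
x_2 = 1.2500, f(x_2) = 0.315322, coefficient = 2
x_3 = 1.5000, f(x_3) = 0.070737, coefficient = 2
x_4 = 1.7500, f(x_4) = -0.178246, coefficient = 2
x_5 = 2.0000, f(x_5) = -0.416147, coefficient = 2
x_6 = 2.2500, f(x_6) = -0.628174, coefficient = 1

I ≈ (0.250000/2) × 0.767453 = 0.095932
Exact value: 0.096434
Error: 0.000503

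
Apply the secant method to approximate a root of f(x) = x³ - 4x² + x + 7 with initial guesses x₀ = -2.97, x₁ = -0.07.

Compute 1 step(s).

f(x) = x³ - 4x² + x + 7
x₀ = -2.97, x₁ = -0.07

Secant formula: x_{n+1} = x_n - f(x_n)(x_n - x_{n-1})/(f(x_n) - f(x_{n-1}))

Iteration 1:
  f(-2.970000) = -57.451673
  f(-0.070000) = 6.910057
  x_2 = -0.070000 - 6.910057×(-0.070000 - (-2.970000))/(6.910057 - (-57.451673))
       = -0.381352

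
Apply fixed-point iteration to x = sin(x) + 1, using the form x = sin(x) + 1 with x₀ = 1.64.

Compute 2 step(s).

Equation: x = sin(x) + 1
Fixed-point form: x = sin(x) + 1
x₀ = 1.64

x_1 = g(1.640000) = 1.997606
x_2 = g(1.997606) = 1.910291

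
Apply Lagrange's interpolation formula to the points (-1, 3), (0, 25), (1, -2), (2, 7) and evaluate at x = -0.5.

Lagrange interpolation formula:
P(x) = Σ yᵢ × Lᵢ(x)
where Lᵢ(x) = Π_{j≠i} (x - xⱼ)/(xᵢ - xⱼ)

L_0(-0.5) = (-0.5 - 0)/(-1 - 0) × (-0.5 - 1)/(-1 - 1) × (-0.5 - 2)/(-1 - 2) = 0.312500
L_1(-0.5) = (-0.5 - (-1))/(0 - (-1)) × (-0.5 - 1)/(0 - 1) × (-0.5 - 2)/(0 - 2) = 0.937500
L_2(-0.5) = (-0.5 - (-1))/(1 - (-1)) × (-0.5 - 0)/(1 - 0) × (-0.5 - 2)/(1 - 2) = -0.312500
L_3(-0.5) = (-0.5 - (-1))/(2 - (-1)) × (-0.5 - 0)/(2 - 0) × (-0.5 - 1)/(2 - 1) = 0.062500

P(-0.5) = 3×L_0(-0.5) + 25×L_1(-0.5) + (-2)×L_2(-0.5) + 7×L_3(-0.5)
P(-0.5) = 25.437500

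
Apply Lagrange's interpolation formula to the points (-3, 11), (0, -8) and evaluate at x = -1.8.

Lagrange interpolation formula:
P(x) = Σ yᵢ × Lᵢ(x)
where Lᵢ(x) = Π_{j≠i} (x - xⱼ)/(xᵢ - xⱼ)

L_0(-1.8) = (-1.8 - 0)/(-3 - 0) = 0.600000
L_1(-1.8) = (-1.8 - (-3))/(0 - (-3)) = 0.400000

P(-1.8) = 11×L_0(-1.8) + (-8)×L_1(-1.8)
P(-1.8) = 3.400000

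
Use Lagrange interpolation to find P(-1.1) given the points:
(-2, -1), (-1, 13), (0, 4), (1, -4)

Lagrange interpolation formula:
P(x) = Σ yᵢ × Lᵢ(x)
where Lᵢ(x) = Π_{j≠i} (x - xⱼ)/(xᵢ - xⱼ)

L_0(-1.1) = (-1.1 - (-1))/(-2 - (-1)) × (-1.1 - 0)/(-2 - 0) × (-1.1 - 1)/(-2 - 1) = 0.038500
L_1(-1.1) = (-1.1 - (-2))/(-1 - (-2)) × (-1.1 - 0)/(-1 - 0) × (-1.1 - 1)/(-1 - 1) = 1.039500
L_2(-1.1) = (-1.1 - (-2))/(0 - (-2)) × (-1.1 - (-1))/(0 - (-1)) × (-1.1 - 1)/(0 - 1) = -0.094500
L_3(-1.1) = (-1.1 - (-2))/(1 - (-2)) × (-1.1 - (-1))/(1 - (-1)) × (-1.1 - 0)/(1 - 0) = 0.016500

P(-1.1) = (-1)×L_0(-1.1) + 13×L_1(-1.1) + 4×L_2(-1.1) + (-4)×L_3(-1.1)
P(-1.1) = 13.031000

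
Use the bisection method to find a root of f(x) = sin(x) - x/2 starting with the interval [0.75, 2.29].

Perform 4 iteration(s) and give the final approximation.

f(x) = sin(x) - x/2
Initial interval: [0.75, 2.29]

Iteration 1:
  c_1 = (0.750000 + 2.290000)/2 = 1.520000
  f(c_1) = f(1.520000) = 0.238710
  f(a) × f(c) ≥ 0, new interval: [1.520000, 2.290000]
Iteration 2:
  c_2 = (1.520000 + 2.290000)/2 = 1.905000
  f(c_2) = f(1.905000) = -0.007828
  f(a) × f(c) < 0, new interval: [1.520000, 1.905000]
Iteration 3:
  c_3 = (1.520000 + 1.905000)/2 = 1.712500
  f(c_3) = f(1.712500) = 0.133727
  f(a) × f(c) ≥ 0, new interval: [1.712500, 1.905000]
Iteration 4:
  c_4 = (1.712500 + 1.905000)/2 = 1.808750
  f(c_4) = f(1.808750) = 0.067447
  f(a) × f(c) ≥ 0, new interval: [1.808750, 1.905000]

After 4 iteration(s), the approximation is c_4 = 1.808750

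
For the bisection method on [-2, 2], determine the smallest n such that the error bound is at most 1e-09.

We need (b-a)/2^n ≤ 1e-09
(2 - (-2))/2^n ≤ 1e-09
4/2^n ≤ 1e-09
2^n ≥ 4000000000
n ≥ log₂(4000000000) = 31.90
n ≥ 32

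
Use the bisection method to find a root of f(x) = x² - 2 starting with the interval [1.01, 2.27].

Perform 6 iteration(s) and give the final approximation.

f(x) = x² - 2
Initial interval: [1.01, 2.27]

Iteration 1:
  c_1 = (1.010000 + 2.270000)/2 = 1.640000
  f(c_1) = f(1.640000) = 0.689600
  f(a) × f(c) < 0, new interval: [1.010000, 1.640000]
Iteration 2:
  c_2 = (1.010000 + 1.640000)/2 = 1.325000
  f(c_2) = f(1.325000) = -0.244375
  f(a) × f(c) ≥ 0, new interval: [1.325000, 1.640000]
Iteration 3:
  c_3 = (1.325000 + 1.640000)/2 = 1.482500
  f(c_3) = f(1.482500) = 0.197806
  f(a) × f(c) < 0, new interval: [1.325000, 1.482500]
Iteration 4:
  c_4 = (1.325000 + 1.482500)/2 = 1.403750
  f(c_4) = f(1.403750) = -0.029486
  f(a) × f(c) ≥ 0, new interval: [1.403750, 1.482500]
Iteration 5:
  c_5 = (1.403750 + 1.482500)/2 = 1.443125
  f(c_5) = f(1.443125) = 0.082610
  f(a) × f(c) < 0, new interval: [1.403750, 1.443125]
Iteration 6:
  c_6 = (1.403750 + 1.443125)/2 = 1.423438
  f(c_6) = f(1.423438) = 0.026174
  f(a) × f(c) < 0, new interval: [1.403750, 1.423438]

After 6 iteration(s), the approximation is c_6 = 1.423438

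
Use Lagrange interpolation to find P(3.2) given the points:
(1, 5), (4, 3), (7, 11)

Lagrange interpolation formula:
P(x) = Σ yᵢ × Lᵢ(x)
where Lᵢ(x) = Π_{j≠i} (x - xⱼ)/(xᵢ - xⱼ)

L_0(3.2) = (3.2 - 4)/(1 - 4) × (3.2 - 7)/(1 - 7) = 0.168889
L_1(3.2) = (3.2 - 1)/(4 - 1) × (3.2 - 7)/(4 - 7) = 0.928889
L_2(3.2) = (3.2 - 1)/(7 - 1) × (3.2 - 4)/(7 - 4) = -0.097778

P(3.2) = 5×L_0(3.2) + 3×L_1(3.2) + 11×L_2(3.2)
P(3.2) = 2.555556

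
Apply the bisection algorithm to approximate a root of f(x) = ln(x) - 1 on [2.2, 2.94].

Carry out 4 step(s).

f(x) = ln(x) - 1
Initial interval: [2.2, 2.94]

Iteration 1:
  c_1 = (2.200000 + 2.940000)/2 = 2.570000
  f(c_1) = f(2.570000) = -0.056094
  f(a) × f(c) ≥ 0, new interval: [2.570000, 2.940000]
Iteration 2:
  c_2 = (2.570000 + 2.940000)/2 = 2.755000
  f(c_2) = f(2.755000) = 0.013417
  f(a) × f(c) < 0, new interval: [2.570000, 2.755000]
Iteration 3:
  c_3 = (2.570000 + 2.755000)/2 = 2.662500
  f(c_3) = f(2.662500) = -0.020734
  f(a) × f(c) ≥ 0, new interval: [2.662500, 2.755000]
Iteration 4:
  c_4 = (2.662500 + 2.755000)/2 = 2.708750
  f(c_4) = f(2.708750) = -0.003513
  f(a) × f(c) ≥ 0, new interval: [2.708750, 2.755000]

After 4 iteration(s), the approximation is c_4 = 2.708750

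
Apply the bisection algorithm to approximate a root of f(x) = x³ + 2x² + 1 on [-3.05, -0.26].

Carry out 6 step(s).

f(x) = x³ + 2x² + 1
Initial interval: [-3.05, -0.26]

Iteration 1:
  c_1 = (-3.050000 + (-0.260000))/2 = -1.655000
  f(c_1) = f(-1.655000) = 1.944964
  f(a) × f(c) < 0, new interval: [-3.050000, -1.655000]
Iteration 2:
  c_2 = (-3.050000 + (-1.655000))/2 = -2.352500
  f(c_2) = f(-2.352500) = -0.950825
  f(a) × f(c) ≥ 0, new interval: [-2.352500, -1.655000]
Iteration 3:
  c_3 = (-2.352500 + (-1.655000))/2 = -2.003750
  f(c_3) = f(-2.003750) = 0.984944
  f(a) × f(c) < 0, new interval: [-2.352500, -2.003750]
Iteration 4:
  c_4 = (-2.352500 + (-2.003750))/2 = -2.178125
  f(c_4) = f(-2.178125) = 0.154934
  f(a) × f(c) < 0, new interval: [-2.352500, -2.178125]
Iteration 5:
  c_5 = (-2.352500 + (-2.178125))/2 = -2.265313
  f(c_5) = f(-2.265313) = -0.361488
  f(a) × f(c) ≥ 0, new interval: [-2.265313, -2.178125]
Iteration 6:
  c_6 = (-2.265313 + (-2.178125))/2 = -2.221719
  f(c_6) = f(-2.221719) = -0.094411
  f(a) × f(c) ≥ 0, new interval: [-2.221719, -2.178125]

After 6 iteration(s), the approximation is c_6 = -2.221719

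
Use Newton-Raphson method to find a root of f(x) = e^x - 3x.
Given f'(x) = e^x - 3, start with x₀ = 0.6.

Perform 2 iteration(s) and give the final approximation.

f(x) = e^x - 3x
f'(x) = e^x - 3
x₀ = 0.6

Newton-Raphson formula: x_{n+1} = x_n - f(x_n)/f'(x_n)

Iteration 1:
  f(0.600000) = 0.022119
  f'(0.600000) = -1.177881
  x_1 = 0.600000 - 0.022119/(-1.177881) = 0.618778
Iteration 2:
  f(0.618778) = 0.000323
  f'(0.618778) = -1.143341
  x_2 = 0.618778 - 0.000323/(-1.143341) = 0.619061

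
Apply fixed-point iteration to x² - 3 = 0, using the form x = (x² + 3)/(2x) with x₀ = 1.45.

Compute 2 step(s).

Equation: x² - 3 = 0
Fixed-point form: x = (x² + 3)/(2x)
x₀ = 1.45

x_1 = g(1.450000) = 1.759483
x_2 = g(1.759483) = 1.732265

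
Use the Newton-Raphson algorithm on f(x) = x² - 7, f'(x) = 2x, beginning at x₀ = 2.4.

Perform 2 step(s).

f(x) = x² - 7
f'(x) = 2x
x₀ = 2.4

Newton-Raphson formula: x_{n+1} = x_n - f(x_n)/f'(x_n)

Iteration 1:
  f(2.400000) = -1.240000
  f'(2.400000) = 4.800000
  x_1 = 2.400000 - (-1.240000)/4.800000 = 2.658333
Iteration 2:
  f(2.658333) = 0.066736
  f'(2.658333) = 5.316667
  x_2 = 2.658333 - 0.066736/5.316667 = 2.645781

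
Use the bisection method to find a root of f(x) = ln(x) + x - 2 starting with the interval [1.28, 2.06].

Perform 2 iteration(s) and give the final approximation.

f(x) = ln(x) + x - 2
Initial interval: [1.28, 2.06]

Iteration 1:
  c_1 = (1.280000 + 2.060000)/2 = 1.670000
  f(c_1) = f(1.670000) = 0.182824
  f(a) × f(c) < 0, new interval: [1.280000, 1.670000]
Iteration 2:
  c_2 = (1.280000 + 1.670000)/2 = 1.475000
  f(c_2) = f(1.475000) = -0.136342
  f(a) × f(c) ≥ 0, new interval: [1.475000, 1.670000]

After 2 iteration(s), the approximation is c_2 = 1.475000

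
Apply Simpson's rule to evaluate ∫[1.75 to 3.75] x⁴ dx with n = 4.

f(x) = x⁴
a = 1.75, b = 3.75, n = 4
h = (b - a)/n = 0.500000

Simpson's rule: (h/3)[f(x₀) + 4f(x₁) + 2f(x₂) + ... + f(xₙ)]

x_0 = 1.7500, f(x_0) = 9.378906, coefficient = 1
x_1 = 2.2500, f(x_1) = 25.628906, coefficient = 4
x_2 = 2.7500, f(x_2) = 57.191406, coefficient = 2
x_3 = 3.2500, f(x_3) = 111.566406, coefficient = 4
x_4 = 3.7500, f(x_4) = 197.753906, coefficient = 1

I ≈ (0.500000/3) × 870.296875 = 145.049479
Exact value: 145.032813
Error: 0.016667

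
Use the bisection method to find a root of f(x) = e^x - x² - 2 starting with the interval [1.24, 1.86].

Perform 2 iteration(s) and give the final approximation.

f(x) = e^x - x² - 2
Initial interval: [1.24, 1.86]

Iteration 1:
  c_1 = (1.240000 + 1.860000)/2 = 1.550000
  f(c_1) = f(1.550000) = 0.308970
  f(a) × f(c) < 0, new interval: [1.240000, 1.550000]
Iteration 2:
  c_2 = (1.240000 + 1.550000)/2 = 1.395000
  f(c_2) = f(1.395000) = 0.088950
  f(a) × f(c) < 0, new interval: [1.240000, 1.395000]

After 2 iteration(s), the approximation is c_2 = 1.395000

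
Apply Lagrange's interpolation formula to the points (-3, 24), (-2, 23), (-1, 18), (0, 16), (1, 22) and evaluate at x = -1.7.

Lagrange interpolation formula:
P(x) = Σ yᵢ × Lᵢ(x)
where Lᵢ(x) = Π_{j≠i} (x - xⱼ)/(xᵢ - xⱼ)

L_0(-1.7) = (-1.7 - (-2))/(-3 - (-2)) × (-1.7 - (-1))/(-3 - (-1)) × (-1.7 - 0)/(-3 - 0) × (-1.7 - 1)/(-3 - 1) = -0.040163
L_1(-1.7) = (-1.7 - (-3))/(-2 - (-3)) × (-1.7 - (-1))/(-2 - (-1)) × (-1.7 - 0)/(-2 - 0) × (-1.7 - 1)/(-2 - 1) = 0.696150
L_2(-1.7) = (-1.7 - (-3))/(-1 - (-3)) × (-1.7 - (-2))/(-1 - (-2)) × (-1.7 - 0)/(-1 - 0) × (-1.7 - 1)/(-1 - 1) = 0.447525
L_3(-1.7) = (-1.7 - (-3))/(0 - (-3)) × (-1.7 - (-2))/(0 - (-2)) × (-1.7 - (-1))/(0 - (-1)) × (-1.7 - 1)/(0 - 1) = -0.122850
L_4(-1.7) = (-1.7 - (-3))/(1 - (-3)) × (-1.7 - (-2))/(1 - (-2)) × (-1.7 - (-1))/(1 - (-1)) × (-1.7 - 0)/(1 - 0) = 0.019338

P(-1.7) = 24×L_0(-1.7) + 23×L_1(-1.7) + 18×L_2(-1.7) + 16×L_3(-1.7) + 22×L_4(-1.7)
P(-1.7) = 21.562825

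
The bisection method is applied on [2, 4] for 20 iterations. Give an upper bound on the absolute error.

Bisection error bound: |error| ≤ (b-a)/2^n
|error| ≤ (4 - 2)/2^20 = 2/2^20
|error| ≤ 0.0000019073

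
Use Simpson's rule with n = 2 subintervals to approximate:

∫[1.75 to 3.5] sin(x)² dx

f(x) = sin(x)²
a = 1.75, b = 3.5, n = 2
h = (b - a)/n = 0.875000

Simpson's rule: (h/3)[f(x₀) + 4f(x₁) + 2f(x₂) + ... + f(xₙ)]

x_0 = 1.7500, f(x_0) = 0.968228, coefficient = 1
x_1 = 2.6250, f(x_1) = 0.243957, coefficient = 4
x_2 = 3.5000, f(x_2) = 0.123049, coefficient = 1

I ≈ (0.875000/3) × 2.067106 = 0.602906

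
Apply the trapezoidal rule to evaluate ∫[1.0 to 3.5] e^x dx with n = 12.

f(x) = e^x
a = 1.0, b = 3.5, n = 12
h = (b - a)/n = 0.208333

Trapezoidal rule: (h/2)[f(x₀) + 2f(x₁) + 2f(x₂) + ... + f(xₙ)]

x_0 = 1.0000, f(x_0) = 2.718282, coefficient = 1
x_1 = 1.2083, f(x_1) = 3.347900, coefficient = 2
x_2 = 1.4167, f(x_2) = 4.123353, coefficient = 2
x_3 = 1.6250, f(x_3) = 5.078419, coefficient = 2
x_4 = 1.8333, f(x_4) = 6.254701, coefficient = 2
x_5 = 2.0417, f(x_5) = 7.703438, coefficient = 2
x_6 = 2.2500, f(x_6) = 9.487736, coefficient = 2
x_7 = 2.4583, f(x_7) = 11.685320, coefficient = 2
x_8 = 2.6667, f(x_8) = 14.391916, coefficient = 2
x_9 = 2.8750, f(x_9) = 17.725424, coefficient = 2
x_10 = 3.0833, f(x_10) = 21.831051, coefficient = 2
x_11 = 3.2917, f(x_11) = 26.887639, coefficient = 2
x_12 = 3.5000, f(x_12) = 33.115452, coefficient = 1

I ≈ (0.208333/2) × 292.867528 = 30.507034
Exact value: 30.397170
Error: 0.109864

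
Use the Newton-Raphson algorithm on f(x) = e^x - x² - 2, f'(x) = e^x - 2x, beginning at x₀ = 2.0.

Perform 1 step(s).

f(x) = e^x - x² - 2
f'(x) = e^x - 2x
x₀ = 2.0

Newton-Raphson formula: x_{n+1} = x_n - f(x_n)/f'(x_n)

Iteration 1:
  f(2.000000) = 1.389056
  f'(2.000000) = 3.389056
  x_1 = 2.000000 - 1.389056/3.389056 = 1.590135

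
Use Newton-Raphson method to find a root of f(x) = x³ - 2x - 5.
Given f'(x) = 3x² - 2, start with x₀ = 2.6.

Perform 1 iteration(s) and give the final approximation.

f(x) = x³ - 2x - 5
f'(x) = 3x² - 2
x₀ = 2.6

Newton-Raphson formula: x_{n+1} = x_n - f(x_n)/f'(x_n)

Iteration 1:
  f(2.600000) = 7.376000
  f'(2.600000) = 18.280000
  x_1 = 2.600000 - 7.376000/18.280000 = 2.196499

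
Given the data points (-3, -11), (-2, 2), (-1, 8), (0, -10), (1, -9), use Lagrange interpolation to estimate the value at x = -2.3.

Lagrange interpolation formula:
P(x) = Σ yᵢ × Lᵢ(x)
where Lᵢ(x) = Π_{j≠i} (x - xⱼ)/(xᵢ - xⱼ)

L_0(-2.3) = (-2.3 - (-2))/(-3 - (-2)) × (-2.3 - (-1))/(-3 - (-1)) × (-2.3 - 0)/(-3 - 0) × (-2.3 - 1)/(-3 - 1) = 0.123337
L_1(-2.3) = (-2.3 - (-3))/(-2 - (-3)) × (-2.3 - (-1))/(-2 - (-1)) × (-2.3 - 0)/(-2 - 0) × (-2.3 - 1)/(-2 - 1) = 1.151150
L_2(-2.3) = (-2.3 - (-3))/(-1 - (-3)) × (-2.3 - (-2))/(-1 - (-2)) × (-2.3 - 0)/(-1 - 0) × (-2.3 - 1)/(-1 - 1) = -0.398475
L_3(-2.3) = (-2.3 - (-3))/(0 - (-3)) × (-2.3 - (-2))/(0 - (-2)) × (-2.3 - (-1))/(0 - (-1)) × (-2.3 - 1)/(0 - 1) = 0.150150
L_4(-2.3) = (-2.3 - (-3))/(1 - (-3)) × (-2.3 - (-2))/(1 - (-2)) × (-2.3 - (-1))/(1 - (-1)) × (-2.3 - 0)/(1 - 0) = -0.026162

P(-2.3) = (-11)×L_0(-2.3) + 2×L_1(-2.3) + 8×L_2(-2.3) + (-10)×L_3(-2.3) + (-9)×L_4(-2.3)
P(-2.3) = -3.508250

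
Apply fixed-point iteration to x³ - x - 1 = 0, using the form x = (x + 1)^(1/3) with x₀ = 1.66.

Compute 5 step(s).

Equation: x³ - x - 1 = 0
Fixed-point form: x = (x + 1)^(1/3)
x₀ = 1.66

x_1 = g(1.660000) = 1.385566
x_2 = g(1.385566) = 1.336176
x_3 = g(1.336176) = 1.326891
x_4 = g(1.326891) = 1.325131
x_5 = g(1.325131) = 1.324796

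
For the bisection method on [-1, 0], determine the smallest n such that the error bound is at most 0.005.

We need (b-a)/2^n ≤ 0.005
(0 - (-1))/2^n ≤ 0.005
1/2^n ≤ 0.005
2^n ≥ 200
n ≥ log₂(200) = 7.64
n ≥ 8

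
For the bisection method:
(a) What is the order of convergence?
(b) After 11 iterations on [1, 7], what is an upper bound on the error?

(a) Bisection has linear (order 1) convergence; the error is halved each step.

(b) Error bound = (b-a)/2^n = (7 - 1)/2^{11}
    = 6/2^{11}

(a) 1 (linear); (b) error ≤ 2.93e-03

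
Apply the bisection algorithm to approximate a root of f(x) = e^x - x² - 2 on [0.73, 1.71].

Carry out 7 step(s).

f(x) = e^x - x² - 2
Initial interval: [0.73, 1.71]

Iteration 1:
  c_1 = (0.730000 + 1.710000)/2 = 1.220000
  f(c_1) = f(1.220000) = -0.101212
  f(a) × f(c) ≥ 0, new interval: [1.220000, 1.710000]
Iteration 2:
  c_2 = (1.220000 + 1.710000)/2 = 1.465000
  f(c_2) = f(1.465000) = 0.181318
  f(a) × f(c) < 0, new interval: [1.220000, 1.465000]
Iteration 3:
  c_3 = (1.220000 + 1.465000)/2 = 1.342500
  f(c_3) = f(1.342500) = 0.026297
  f(a) × f(c) < 0, new interval: [1.220000, 1.342500]
Iteration 4:
  c_4 = (1.220000 + 1.342500)/2 = 1.281250
  f(c_4) = f(1.281250) = -0.040463
  f(a) × f(c) ≥ 0, new interval: [1.281250, 1.342500]
Iteration 5:
  c_5 = (1.281250 + 1.342500)/2 = 1.311875
  f(c_5) = f(1.311875) = -0.007887
  f(a) × f(c) ≥ 0, new interval: [1.311875, 1.342500]
Iteration 6:
  c_6 = (1.311875 + 1.342500)/2 = 1.327187
  f(c_6) = f(1.327187) = 0.008997
  f(a) × f(c) < 0, new interval: [1.311875, 1.327187]
Iteration 7:
  c_7 = (1.311875 + 1.327187)/2 = 1.319531
  f(c_7) = f(1.319531) = 0.000504
  f(a) × f(c) < 0, new interval: [1.311875, 1.319531]

After 7 iteration(s), the approximation is c_7 = 1.319531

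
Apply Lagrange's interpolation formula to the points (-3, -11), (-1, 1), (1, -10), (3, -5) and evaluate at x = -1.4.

Lagrange interpolation formula:
P(x) = Σ yᵢ × Lᵢ(x)
where Lᵢ(x) = Π_{j≠i} (x - xⱼ)/(xᵢ - xⱼ)

L_0(-1.4) = (-1.4 - (-1))/(-3 - (-1)) × (-1.4 - 1)/(-3 - 1) × (-1.4 - 3)/(-3 - 3) = 0.088000
L_1(-1.4) = (-1.4 - (-3))/(-1 - (-3)) × (-1.4 - 1)/(-1 - 1) × (-1.4 - 3)/(-1 - 3) = 1.056000
L_2(-1.4) = (-1.4 - (-3))/(1 - (-3)) × (-1.4 - (-1))/(1 - (-1)) × (-1.4 - 3)/(1 - 3) = -0.176000
L_3(-1.4) = (-1.4 - (-3))/(3 - (-3)) × (-1.4 - (-1))/(3 - (-1)) × (-1.4 - 1)/(3 - 1) = 0.032000

P(-1.4) = (-11)×L_0(-1.4) + 1×L_1(-1.4) + (-10)×L_2(-1.4) + (-5)×L_3(-1.4)
P(-1.4) = 1.688000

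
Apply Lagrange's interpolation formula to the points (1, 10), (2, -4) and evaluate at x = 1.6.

Lagrange interpolation formula:
P(x) = Σ yᵢ × Lᵢ(x)
where Lᵢ(x) = Π_{j≠i} (x - xⱼ)/(xᵢ - xⱼ)

L_0(1.6) = (1.6 - 2)/(1 - 2) = 0.400000
L_1(1.6) = (1.6 - 1)/(2 - 1) = 0.600000

P(1.6) = 10×L_0(1.6) + (-4)×L_1(1.6)
P(1.6) = 1.600000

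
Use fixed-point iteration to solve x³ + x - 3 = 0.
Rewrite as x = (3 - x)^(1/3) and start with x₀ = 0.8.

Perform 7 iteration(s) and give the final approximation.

Equation: x³ + x - 3 = 0
Fixed-point form: x = (3 - x)^(1/3)
x₀ = 0.8

x_1 = g(0.800000) = 1.300591
x_2 = g(1.300591) = 1.193345
x_3 = g(1.193345) = 1.217938
x_4 = g(1.217938) = 1.212386
x_5 = g(1.212386) = 1.213644
x_6 = g(1.213644) = 1.213359
x_7 = g(1.213359) = 1.213424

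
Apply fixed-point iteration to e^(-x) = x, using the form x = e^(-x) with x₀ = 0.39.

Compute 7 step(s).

Equation: e^(-x) = x
Fixed-point form: x = e^(-x)
x₀ = 0.39

x_1 = g(0.390000) = 0.677057
x_2 = g(0.677057) = 0.508110
x_3 = g(0.508110) = 0.601631
x_4 = g(0.601631) = 0.547917
x_5 = g(0.547917) = 0.578153
x_6 = g(0.578153) = 0.560934
x_7 = g(0.560934) = 0.570676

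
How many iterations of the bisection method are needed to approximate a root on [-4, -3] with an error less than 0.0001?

We need (b-a)/2^n ≤ 0.0001
(-3 - (-4))/2^n ≤ 0.0001
1/2^n ≤ 0.0001
2^n ≥ 10000
n ≥ log₂(10000) = 13.29
n ≥ 14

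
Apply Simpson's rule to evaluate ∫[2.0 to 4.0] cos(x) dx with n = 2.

f(x) = cos(x)
a = 2.0, b = 4.0, n = 2
h = (b - a)/n = 1.000000

Simpson's rule: (h/3)[f(x₀) + 4f(x₁) + 2f(x₂) + ... + f(xₙ)]

x_0 = 2.0000, f(x_0) = -0.416147, coefficient = 1
x_1 = 3.0000, f(x_1) = -0.989992, coefficient = 4
x_2 = 4.0000, f(x_2) = -0.653644, coefficient = 1

I ≈ (1.000000/3) × -5.029760 = -1.676587
Exact value: -1.666100
Error: 0.010487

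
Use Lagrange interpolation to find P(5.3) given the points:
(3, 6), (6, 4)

Lagrange interpolation formula:
P(x) = Σ yᵢ × Lᵢ(x)
where Lᵢ(x) = Π_{j≠i} (x - xⱼ)/(xᵢ - xⱼ)

L_0(5.3) = (5.3 - 6)/(3 - 6) = 0.233333
L_1(5.3) = (5.3 - 3)/(6 - 3) = 0.766667

P(5.3) = 6×L_0(5.3) + 4×L_1(5.3)
P(5.3) = 4.466667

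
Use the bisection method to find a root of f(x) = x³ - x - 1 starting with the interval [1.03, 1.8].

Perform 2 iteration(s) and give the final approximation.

f(x) = x³ - x - 1
Initial interval: [1.03, 1.8]

Iteration 1:
  c_1 = (1.030000 + 1.800000)/2 = 1.415000
  f(c_1) = f(1.415000) = 0.418148
  f(a) × f(c) < 0, new interval: [1.030000, 1.415000]
Iteration 2:
  c_2 = (1.030000 + 1.415000)/2 = 1.222500
  f(c_2) = f(1.222500) = -0.395466
  f(a) × f(c) ≥ 0, new interval: [1.222500, 1.415000]

After 2 iteration(s), the approximation is c_2 = 1.222500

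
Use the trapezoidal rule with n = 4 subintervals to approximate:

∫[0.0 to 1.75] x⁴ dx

f(x) = x⁴
a = 0.0, b = 1.75, n = 4
h = (b - a)/n = 0.437500

Trapezoidal rule: (h/2)[f(x₀) + 2f(x₁) + 2f(x₂) + ... + f(xₙ)]

x_0 = 0.0000, f(x_0) = 0.000000, coefficient = 1
x_1 = 0.4375, f(x_1) = 0.036636, coefficient = 2
x_2 = 0.8750, f(x_2) = 0.586182, coefficient = 2
x_3 = 1.3125, f(x_3) = 2.967545, coefficient = 2
x_4 = 1.7500, f(x_4) = 9.378906, coefficient = 1

I ≈ (0.437500/2) × 16.559631 = 3.622419
Exact value: 3.282617
Error: 0.339802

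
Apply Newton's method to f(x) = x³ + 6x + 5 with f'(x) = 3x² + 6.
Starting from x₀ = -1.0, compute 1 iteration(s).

f(x) = x³ + 6x + 5
f'(x) = 3x² + 6
x₀ = -1.0

Newton-Raphson formula: x_{n+1} = x_n - f(x_n)/f'(x_n)

Iteration 1:
  f(-1.000000) = -2.000000
  f'(-1.000000) = 9.000000
  x_1 = -1.000000 - (-2.000000)/9.000000 = -0.777778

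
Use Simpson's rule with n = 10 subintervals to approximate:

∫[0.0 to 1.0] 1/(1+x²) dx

f(x) = 1/(1+x²)
a = 0.0, b = 1.0, n = 10
h = (b - a)/n = 0.100000

Simpson's rule: (h/3)[f(x₀) + 4f(x₁) + 2f(x₂) + ... + f(xₙ)]

x_0 = 0.0000, f(x_0) = 1.000000, coefficient = 1
x_1 = 0.1000, f(x_1) = 0.990099, coefficient = 4
x_2 = 0.2000, f(x_2) = 0.961538, coefficient = 2
x_3 = 0.3000, f(x_3) = 0.917431, coefficient = 4
x_4 = 0.4000, f(x_4) = 0.862069, coefficient = 2
x_5 = 0.5000, f(x_5) = 0.800000, coefficient = 4
x_6 = 0.6000, f(x_6) = 0.735294, coefficient = 2
x_7 = 0.7000, f(x_7) = 0.671141, coefficient = 4
x_8 = 0.8000, f(x_8) = 0.609756, coefficient = 2
x_9 = 0.9000, f(x_9) = 0.552486, coefficient = 4
x_10 = 1.0000, f(x_10) = 0.500000, coefficient = 1

I ≈ (0.100000/3) × 23.561945 = 0.785398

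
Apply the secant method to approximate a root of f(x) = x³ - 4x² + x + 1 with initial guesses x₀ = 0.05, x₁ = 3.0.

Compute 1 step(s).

f(x) = x³ - 4x² + x + 1
x₀ = 0.05, x₁ = 3.0

Secant formula: x_{n+1} = x_n - f(x_n)(x_n - x_{n-1})/(f(x_n) - f(x_{n-1}))

Iteration 1:
  f(0.050000) = 1.040125
  f(3.000000) = -5.000000
  x_2 = 3.000000 - (-5.000000)×(3.000000 - 0.050000)/(-5.000000 - 1.040125)
       = 0.557998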